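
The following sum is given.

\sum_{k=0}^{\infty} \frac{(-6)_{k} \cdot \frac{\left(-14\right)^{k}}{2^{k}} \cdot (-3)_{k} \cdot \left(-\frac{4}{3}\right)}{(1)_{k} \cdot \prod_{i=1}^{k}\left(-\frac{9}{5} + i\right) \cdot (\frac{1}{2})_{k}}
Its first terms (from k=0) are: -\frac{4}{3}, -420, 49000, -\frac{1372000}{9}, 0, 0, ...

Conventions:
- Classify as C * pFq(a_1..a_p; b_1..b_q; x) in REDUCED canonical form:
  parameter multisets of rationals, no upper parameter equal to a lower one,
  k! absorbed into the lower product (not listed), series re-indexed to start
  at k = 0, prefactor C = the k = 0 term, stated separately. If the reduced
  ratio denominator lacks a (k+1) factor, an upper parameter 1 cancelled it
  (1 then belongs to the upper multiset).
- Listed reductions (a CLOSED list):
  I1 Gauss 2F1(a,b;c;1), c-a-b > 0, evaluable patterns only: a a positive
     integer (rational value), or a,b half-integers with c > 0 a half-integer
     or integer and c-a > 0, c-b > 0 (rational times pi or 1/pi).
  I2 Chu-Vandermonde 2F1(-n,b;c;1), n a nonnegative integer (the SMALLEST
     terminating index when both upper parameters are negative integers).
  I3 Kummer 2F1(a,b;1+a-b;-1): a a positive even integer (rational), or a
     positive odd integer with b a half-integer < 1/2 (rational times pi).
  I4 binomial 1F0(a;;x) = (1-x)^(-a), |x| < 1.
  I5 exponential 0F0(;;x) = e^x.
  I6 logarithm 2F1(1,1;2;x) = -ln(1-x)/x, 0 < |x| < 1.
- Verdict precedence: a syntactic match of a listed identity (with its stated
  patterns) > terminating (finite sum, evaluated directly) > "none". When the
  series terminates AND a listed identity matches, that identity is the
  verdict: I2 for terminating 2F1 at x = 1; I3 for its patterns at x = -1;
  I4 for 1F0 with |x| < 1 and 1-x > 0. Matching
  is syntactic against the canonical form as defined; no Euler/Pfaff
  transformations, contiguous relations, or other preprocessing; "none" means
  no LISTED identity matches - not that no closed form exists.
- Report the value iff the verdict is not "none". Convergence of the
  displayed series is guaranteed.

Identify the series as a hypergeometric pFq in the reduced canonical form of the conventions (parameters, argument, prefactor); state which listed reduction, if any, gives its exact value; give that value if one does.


Canonical form: C = -\frac{4}{3} times 2F2 with upper {-6, -3}, lower {-\frac{4}{5}, \frac{1}{2}}, x = -7. Verdict: terminating - upper -3 stops the sum at k = 3; the 4 terms are added exactly. Its exact value is -\frac{934792}{9}.

Structural cue: x = -7 and the two k-th powers (prefactor -4/3) combine into one argument.
Ratio: r(k) = -7 * (k-6) (k-3) / [(k-\frac{4}{5}) (k+\frac{1}{2}) (k+1)] - poly over poly, x = -7 from leading terms; C = -\frac{4}{3} at k = 0.


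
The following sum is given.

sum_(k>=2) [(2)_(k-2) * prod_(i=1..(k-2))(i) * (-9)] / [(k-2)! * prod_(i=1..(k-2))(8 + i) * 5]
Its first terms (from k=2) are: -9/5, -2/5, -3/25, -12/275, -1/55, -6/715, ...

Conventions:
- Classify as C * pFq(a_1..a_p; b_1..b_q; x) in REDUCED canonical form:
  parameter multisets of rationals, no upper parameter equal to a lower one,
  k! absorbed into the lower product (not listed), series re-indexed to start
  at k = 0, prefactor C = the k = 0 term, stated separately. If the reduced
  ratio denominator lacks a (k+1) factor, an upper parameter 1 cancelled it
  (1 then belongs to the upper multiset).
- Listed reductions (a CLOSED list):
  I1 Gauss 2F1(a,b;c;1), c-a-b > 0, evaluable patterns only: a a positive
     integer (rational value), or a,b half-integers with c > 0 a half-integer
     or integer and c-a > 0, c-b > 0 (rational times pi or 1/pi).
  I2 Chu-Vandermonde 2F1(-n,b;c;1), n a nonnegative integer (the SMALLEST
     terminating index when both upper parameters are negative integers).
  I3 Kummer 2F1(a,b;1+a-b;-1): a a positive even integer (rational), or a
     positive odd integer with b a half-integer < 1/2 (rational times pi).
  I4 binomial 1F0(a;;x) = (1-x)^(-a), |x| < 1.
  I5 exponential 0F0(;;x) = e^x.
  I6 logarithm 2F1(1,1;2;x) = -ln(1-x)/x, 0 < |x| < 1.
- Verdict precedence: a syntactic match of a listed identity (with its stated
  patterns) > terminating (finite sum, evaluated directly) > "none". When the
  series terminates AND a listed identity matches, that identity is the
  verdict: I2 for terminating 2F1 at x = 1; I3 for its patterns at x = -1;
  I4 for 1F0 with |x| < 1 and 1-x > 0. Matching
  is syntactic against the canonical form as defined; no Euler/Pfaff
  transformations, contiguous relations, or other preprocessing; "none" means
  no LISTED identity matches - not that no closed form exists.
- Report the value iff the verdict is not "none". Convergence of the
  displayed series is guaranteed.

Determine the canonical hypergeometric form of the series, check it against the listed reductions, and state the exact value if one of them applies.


Structural cue: with t_0 = -9/5, the lower running product (C = -9/5) is a rising factorial.
Term ratio: r(k) = 1 * (k+1) (k+2) / [(k+9) (k+1)] - rational in k. x = 1; t_0 = -9/5; negate the roots.

This is -9/5 * 2F1(1, 2; 9; 1) in reduced canonical form. Verdict: this is the Gauss summation I1 (x = 1: the Gamma ratio telescopes since c-a-b = 6 > 0 and a = 1 in Z>0). Its exact value is -12/5.


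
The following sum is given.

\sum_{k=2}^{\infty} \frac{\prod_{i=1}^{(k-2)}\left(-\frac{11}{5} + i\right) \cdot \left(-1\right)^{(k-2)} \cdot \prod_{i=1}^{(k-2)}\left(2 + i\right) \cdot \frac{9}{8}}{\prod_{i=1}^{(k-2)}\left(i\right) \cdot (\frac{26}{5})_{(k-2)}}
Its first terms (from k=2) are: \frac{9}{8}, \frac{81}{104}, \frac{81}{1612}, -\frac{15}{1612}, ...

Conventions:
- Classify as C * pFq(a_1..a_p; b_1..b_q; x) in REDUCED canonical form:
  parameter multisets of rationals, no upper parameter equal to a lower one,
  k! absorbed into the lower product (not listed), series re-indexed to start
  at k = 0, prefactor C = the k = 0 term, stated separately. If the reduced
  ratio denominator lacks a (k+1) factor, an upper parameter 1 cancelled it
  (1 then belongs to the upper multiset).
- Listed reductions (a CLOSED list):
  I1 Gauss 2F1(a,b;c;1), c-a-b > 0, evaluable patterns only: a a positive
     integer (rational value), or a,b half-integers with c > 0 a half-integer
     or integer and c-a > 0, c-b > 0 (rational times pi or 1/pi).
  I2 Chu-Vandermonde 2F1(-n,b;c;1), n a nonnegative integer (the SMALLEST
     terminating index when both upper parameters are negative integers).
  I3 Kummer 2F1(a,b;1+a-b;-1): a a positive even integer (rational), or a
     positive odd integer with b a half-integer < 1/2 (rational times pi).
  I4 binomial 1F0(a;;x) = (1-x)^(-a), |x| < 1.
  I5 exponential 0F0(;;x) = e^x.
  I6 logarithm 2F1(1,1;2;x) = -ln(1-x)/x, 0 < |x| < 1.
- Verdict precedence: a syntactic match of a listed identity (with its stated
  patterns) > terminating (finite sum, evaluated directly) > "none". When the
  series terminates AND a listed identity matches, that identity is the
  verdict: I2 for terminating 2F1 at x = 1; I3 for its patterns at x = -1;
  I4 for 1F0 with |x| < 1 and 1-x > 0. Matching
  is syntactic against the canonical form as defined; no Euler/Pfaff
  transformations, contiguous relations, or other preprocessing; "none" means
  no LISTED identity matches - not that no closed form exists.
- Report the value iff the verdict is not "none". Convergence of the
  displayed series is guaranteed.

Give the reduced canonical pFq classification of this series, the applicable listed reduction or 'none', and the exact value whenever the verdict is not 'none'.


Prefactor \frac{9}{8}, argument -1: 2F1 with upper {-\frac{6}{5}, 3} over lower {\frac{26}{5}}. Verdict: none - this 2F1 at x = -1 matches no listed pattern, and upper {-\frac{6}{5}, 3} holds no stopper.

Key observation: with t_0 = \frac{9}{8}, the product of the first k integers (prefactor 9/8) is k!.
Step ratio: r(k) = -1 * (k-\frac{6}{5}) (k+3) / [(k+\frac{26}{5}) (k+1)] - rational; roots negated = parameters, x = -1, C = \frac{9}{8}.


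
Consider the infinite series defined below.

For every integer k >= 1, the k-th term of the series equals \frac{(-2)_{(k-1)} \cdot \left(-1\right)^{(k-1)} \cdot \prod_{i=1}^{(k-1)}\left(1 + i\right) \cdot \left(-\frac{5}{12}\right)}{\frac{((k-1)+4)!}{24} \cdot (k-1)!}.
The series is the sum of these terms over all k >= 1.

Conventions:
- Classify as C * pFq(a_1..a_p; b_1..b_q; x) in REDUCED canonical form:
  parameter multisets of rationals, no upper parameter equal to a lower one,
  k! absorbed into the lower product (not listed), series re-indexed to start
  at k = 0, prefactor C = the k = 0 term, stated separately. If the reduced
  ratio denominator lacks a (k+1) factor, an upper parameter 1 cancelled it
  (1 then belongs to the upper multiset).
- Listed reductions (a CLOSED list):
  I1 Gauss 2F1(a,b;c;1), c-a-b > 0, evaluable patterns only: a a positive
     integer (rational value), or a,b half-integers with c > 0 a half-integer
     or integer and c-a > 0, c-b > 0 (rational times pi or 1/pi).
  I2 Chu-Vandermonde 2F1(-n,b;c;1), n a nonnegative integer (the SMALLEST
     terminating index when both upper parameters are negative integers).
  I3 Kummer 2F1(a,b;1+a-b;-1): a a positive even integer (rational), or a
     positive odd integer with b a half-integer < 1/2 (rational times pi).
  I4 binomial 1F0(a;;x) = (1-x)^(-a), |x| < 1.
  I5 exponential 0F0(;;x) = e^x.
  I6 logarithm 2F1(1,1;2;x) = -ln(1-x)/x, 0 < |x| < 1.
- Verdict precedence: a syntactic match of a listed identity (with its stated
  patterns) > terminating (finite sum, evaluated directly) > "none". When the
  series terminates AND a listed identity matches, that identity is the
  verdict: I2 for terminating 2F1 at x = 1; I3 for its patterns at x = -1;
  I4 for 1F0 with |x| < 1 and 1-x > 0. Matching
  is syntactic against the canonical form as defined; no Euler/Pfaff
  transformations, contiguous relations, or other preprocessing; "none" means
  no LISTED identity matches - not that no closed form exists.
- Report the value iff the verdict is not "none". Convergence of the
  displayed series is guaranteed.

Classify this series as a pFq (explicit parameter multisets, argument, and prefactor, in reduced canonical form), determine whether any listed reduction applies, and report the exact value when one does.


Reduced: x = -1, 2F1, upper = {-2, 2}, lower = {5}, C = -\frac{5}{12}. Verdict: Kummer's theorem (I3) matches (x = -1; c = 5 equals 1+a-b for upper {-2, 2}: listed pattern). Hence: -\frac{5}{6}.

Key step: from the first term -\frac{5}{12}: the denominator's factorial ratio (C = -5/12, x = -1) is a lower Pochhammer.
Consecutive-term ratio: r(k) = -1 * (k-2) (k+2) / [(k+5) (k+1)] ; factor over Q: parameters, x = -1, and C = -\frac{5}{12}.


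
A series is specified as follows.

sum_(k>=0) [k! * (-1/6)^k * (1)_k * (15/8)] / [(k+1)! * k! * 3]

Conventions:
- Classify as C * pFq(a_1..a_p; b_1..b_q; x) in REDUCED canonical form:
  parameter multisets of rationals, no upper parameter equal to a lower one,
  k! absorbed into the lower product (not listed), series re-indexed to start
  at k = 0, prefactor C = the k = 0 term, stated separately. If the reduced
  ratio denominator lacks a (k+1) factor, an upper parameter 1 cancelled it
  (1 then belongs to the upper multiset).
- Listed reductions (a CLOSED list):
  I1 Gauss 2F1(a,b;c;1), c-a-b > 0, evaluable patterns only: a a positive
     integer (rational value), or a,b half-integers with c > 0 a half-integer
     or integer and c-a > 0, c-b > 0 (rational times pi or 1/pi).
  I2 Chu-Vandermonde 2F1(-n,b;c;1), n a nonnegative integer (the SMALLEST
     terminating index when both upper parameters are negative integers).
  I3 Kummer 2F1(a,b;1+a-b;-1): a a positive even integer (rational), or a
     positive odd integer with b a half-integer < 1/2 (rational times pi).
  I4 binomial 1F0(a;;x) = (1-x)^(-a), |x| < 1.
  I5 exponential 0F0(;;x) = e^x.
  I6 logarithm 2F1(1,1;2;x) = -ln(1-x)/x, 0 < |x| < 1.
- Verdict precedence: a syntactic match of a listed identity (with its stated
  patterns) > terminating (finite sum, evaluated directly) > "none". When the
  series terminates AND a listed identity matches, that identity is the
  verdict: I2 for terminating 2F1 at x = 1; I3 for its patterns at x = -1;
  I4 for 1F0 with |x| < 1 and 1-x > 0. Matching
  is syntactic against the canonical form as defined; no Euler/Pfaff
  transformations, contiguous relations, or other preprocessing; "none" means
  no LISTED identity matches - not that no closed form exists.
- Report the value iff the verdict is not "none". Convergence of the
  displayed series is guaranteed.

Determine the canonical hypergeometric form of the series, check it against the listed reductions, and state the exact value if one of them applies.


With C = 5/8: the canonical form is 2F1(1, 1; 2; -1/6). Verdict: this is the logarithmic series (I6) (the logarithm: parameters (1,1;2), x = -1/6). Hence: (15/4) * ln(7/6).

Key observation: t_0 being 5/8, the factorial ratio (C = 5/8, x = -1/6) (k+a-1)!/(a-1)! is a rising factorial (a)_k.
Consecutive-term ratio: r(k) = (-1/6) * (k+1) (k+1) / [(k+2) (k+1)] - rational in k, leading ratio (-1/6); with t_0 = 5/8, classification follows.


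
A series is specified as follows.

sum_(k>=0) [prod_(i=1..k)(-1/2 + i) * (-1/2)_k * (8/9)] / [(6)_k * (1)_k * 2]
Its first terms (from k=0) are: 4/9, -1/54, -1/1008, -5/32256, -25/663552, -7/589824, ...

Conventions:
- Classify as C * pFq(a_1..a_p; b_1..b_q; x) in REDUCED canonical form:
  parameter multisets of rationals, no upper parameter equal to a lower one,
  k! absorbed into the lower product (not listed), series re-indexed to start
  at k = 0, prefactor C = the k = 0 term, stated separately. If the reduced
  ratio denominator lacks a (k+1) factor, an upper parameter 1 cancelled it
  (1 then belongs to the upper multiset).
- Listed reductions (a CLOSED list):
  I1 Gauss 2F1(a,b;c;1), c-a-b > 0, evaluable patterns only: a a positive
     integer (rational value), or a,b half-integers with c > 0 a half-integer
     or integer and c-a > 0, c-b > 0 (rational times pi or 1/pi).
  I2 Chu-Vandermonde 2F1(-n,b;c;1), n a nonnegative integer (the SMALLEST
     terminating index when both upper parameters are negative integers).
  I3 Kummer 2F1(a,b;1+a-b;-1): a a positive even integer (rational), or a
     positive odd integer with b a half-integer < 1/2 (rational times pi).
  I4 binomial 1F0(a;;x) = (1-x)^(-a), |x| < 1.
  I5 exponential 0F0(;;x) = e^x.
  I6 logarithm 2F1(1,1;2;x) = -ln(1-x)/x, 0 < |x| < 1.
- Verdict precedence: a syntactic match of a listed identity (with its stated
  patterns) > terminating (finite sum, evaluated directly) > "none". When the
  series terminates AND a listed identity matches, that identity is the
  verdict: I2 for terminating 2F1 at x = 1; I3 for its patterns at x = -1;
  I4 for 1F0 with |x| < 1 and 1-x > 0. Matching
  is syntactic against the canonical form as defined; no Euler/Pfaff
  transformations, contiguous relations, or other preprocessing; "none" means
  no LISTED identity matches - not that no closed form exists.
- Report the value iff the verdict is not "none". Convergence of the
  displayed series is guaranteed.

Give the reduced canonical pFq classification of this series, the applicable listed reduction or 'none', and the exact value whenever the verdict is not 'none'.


This is 4/9 * 2F1(-1/2, 1/2; 6; 1) in reduced canonical form. Verdict (x = 1): Gauss's theorem I1 (half-integer case) applies (x = 1; upper {-1/2, 1/2} half-integers, c = 6 in the evaluable pattern). Its exact value is (524288/392931) / pi.

Key observation: x = 1 and the constant factors (prefactor 4/9) combine into one prefactor.
Consecutive-term ratio: r(k) = 1 * (k-1/2) (k+1/2) / [(k+6) (k+1)] - rational in k. x = 1; t_0 = 4/9; negate the roots.


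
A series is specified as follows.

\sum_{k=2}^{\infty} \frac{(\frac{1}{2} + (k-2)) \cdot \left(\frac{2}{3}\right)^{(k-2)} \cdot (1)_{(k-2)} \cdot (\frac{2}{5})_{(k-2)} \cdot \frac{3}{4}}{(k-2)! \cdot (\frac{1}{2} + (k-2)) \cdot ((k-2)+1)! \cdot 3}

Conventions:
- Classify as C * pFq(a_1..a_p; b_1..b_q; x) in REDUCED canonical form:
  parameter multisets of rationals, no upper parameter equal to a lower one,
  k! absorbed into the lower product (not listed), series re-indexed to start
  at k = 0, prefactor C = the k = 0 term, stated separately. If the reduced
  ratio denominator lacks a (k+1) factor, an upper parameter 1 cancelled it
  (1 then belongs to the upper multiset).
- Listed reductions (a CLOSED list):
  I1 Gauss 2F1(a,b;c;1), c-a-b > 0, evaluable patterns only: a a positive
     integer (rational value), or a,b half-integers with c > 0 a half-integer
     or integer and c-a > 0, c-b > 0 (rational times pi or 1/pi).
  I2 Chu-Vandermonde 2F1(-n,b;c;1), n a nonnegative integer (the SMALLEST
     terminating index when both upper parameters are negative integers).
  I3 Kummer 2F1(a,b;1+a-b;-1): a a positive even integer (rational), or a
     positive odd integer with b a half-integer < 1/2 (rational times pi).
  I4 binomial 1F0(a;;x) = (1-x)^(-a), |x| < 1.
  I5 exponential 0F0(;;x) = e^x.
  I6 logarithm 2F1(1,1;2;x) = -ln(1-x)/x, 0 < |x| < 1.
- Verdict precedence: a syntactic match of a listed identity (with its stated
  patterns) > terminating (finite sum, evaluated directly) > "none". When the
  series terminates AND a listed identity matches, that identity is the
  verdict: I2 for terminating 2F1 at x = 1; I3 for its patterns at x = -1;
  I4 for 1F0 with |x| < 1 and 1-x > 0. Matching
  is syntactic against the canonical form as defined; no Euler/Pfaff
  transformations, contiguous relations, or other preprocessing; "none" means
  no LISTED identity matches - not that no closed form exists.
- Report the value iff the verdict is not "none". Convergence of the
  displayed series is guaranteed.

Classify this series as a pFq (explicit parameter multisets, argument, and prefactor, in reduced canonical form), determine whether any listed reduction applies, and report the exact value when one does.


Prefactor \frac{1}{4}, argument \frac{2}{3}: 2F1 with upper {\frac{2}{5}, 1} over lower {2}. Verdict: none. No listed pattern accepts 2F1(\frac{2}{5}, 1; 2; \frac{2}{3}).

Key observation: t_0 being \frac{1}{4}, the factor k + 1/2 cancels (top and bottom), leaving C = 1/4, x = 2/3.
Ratio: r(k) = \frac{2}{3} * (k+\frac{2}{5}) (k+1) / [(k+2) (k+1)] - poly over poly, x = \frac{2}{3} from leading terms; C = \frac{1}{4} at k = 0.


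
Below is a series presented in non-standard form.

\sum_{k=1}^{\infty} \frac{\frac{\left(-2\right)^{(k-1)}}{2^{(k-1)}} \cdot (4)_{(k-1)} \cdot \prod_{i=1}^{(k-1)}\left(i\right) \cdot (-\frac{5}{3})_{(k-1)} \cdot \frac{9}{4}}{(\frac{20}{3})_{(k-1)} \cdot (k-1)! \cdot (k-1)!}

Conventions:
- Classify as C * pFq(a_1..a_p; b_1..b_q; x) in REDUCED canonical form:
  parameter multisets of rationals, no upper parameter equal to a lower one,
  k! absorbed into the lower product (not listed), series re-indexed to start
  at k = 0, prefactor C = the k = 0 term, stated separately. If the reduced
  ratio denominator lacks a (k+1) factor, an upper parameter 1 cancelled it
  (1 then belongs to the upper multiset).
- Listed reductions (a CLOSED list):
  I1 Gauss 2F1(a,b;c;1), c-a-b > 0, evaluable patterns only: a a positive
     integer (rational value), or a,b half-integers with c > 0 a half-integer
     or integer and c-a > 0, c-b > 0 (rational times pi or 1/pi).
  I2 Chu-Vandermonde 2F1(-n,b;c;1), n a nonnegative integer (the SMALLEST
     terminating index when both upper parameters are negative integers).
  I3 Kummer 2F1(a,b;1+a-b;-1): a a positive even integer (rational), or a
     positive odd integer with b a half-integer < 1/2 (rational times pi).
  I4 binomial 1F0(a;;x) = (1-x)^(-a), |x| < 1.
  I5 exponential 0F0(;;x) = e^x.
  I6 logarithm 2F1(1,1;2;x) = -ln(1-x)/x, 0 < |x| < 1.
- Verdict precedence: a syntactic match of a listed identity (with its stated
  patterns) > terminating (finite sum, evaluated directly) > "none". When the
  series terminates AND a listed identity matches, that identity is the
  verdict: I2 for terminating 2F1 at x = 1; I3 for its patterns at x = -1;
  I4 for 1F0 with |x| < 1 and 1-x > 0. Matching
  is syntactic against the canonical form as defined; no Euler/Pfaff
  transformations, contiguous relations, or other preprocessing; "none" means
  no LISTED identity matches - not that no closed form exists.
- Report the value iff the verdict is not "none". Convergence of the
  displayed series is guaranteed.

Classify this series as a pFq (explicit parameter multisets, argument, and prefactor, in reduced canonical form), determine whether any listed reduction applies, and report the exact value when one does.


Reduced: x = -1, 2F1, upper = {-\frac{5}{3}, 4}, lower = {\frac{20}{3}}, C = \frac{9}{4}. Verdict: Kummer's theorem (I3) fires (x = -1; c = \frac{20}{3} equals 1+a-b for upper {-\frac{5}{3}, 4}: listed pattern). Hence: \frac{119}{24}.

Key step: with t_0 = \frac{9}{4}, the running product (prefactor 9/4) telescopes to a rising factorial.
Consecutive-term ratio: r(k) = -1 * (k-\frac{5}{3}) (k+4) / [(k+\frac{20}{3}) (k+1)] - poly over poly, x = -1 from leading terms; C = \frac{9}{4} at k = 0.


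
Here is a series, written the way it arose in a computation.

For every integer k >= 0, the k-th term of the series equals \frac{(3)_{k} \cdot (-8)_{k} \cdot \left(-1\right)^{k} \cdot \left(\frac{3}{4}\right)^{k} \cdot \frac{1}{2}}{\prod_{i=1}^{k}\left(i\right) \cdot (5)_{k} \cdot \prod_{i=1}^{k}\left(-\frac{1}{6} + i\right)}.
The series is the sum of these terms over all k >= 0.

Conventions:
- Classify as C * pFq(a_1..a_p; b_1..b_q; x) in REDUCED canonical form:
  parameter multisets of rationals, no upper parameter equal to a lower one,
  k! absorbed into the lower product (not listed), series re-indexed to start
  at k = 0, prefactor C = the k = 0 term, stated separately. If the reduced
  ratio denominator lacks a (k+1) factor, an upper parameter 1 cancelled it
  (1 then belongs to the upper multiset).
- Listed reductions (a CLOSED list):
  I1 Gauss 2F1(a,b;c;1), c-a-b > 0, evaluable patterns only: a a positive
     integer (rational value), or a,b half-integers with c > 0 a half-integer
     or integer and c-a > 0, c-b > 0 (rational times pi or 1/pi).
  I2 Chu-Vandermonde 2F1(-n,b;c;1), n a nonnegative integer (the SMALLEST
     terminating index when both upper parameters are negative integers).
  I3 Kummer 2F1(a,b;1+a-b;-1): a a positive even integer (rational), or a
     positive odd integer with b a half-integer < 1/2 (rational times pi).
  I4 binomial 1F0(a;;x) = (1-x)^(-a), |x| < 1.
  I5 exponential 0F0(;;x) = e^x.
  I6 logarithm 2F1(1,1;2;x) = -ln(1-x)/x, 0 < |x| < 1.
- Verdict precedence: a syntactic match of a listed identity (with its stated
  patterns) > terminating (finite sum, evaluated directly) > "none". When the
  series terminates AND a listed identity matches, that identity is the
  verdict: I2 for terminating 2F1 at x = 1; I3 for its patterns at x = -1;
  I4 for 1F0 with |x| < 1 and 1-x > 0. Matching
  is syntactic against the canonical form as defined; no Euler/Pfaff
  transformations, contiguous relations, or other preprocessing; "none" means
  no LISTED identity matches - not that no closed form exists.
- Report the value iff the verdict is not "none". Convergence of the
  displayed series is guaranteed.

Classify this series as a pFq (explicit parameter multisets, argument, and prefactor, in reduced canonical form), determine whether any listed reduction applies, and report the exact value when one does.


Reduced: x = -\frac{3}{4}, 2F2, upper = {-8, 3}, lower = {\frac{5}{6}, 5}, C = \frac{1}{2}. Verdict: terminating - upper parameter -8 makes this a finite sum (last index 8), evaluated exactly. Value: \frac{957557836161187}{169208359232000}.

Key observation: x = -\frac{3}{4} and the product of the first k integers (C = 1/2) is k!.
Adjacent-term ratio: r(k) = -\frac{3}{4} * (k-8) (k+3) / [(k+\frac{5}{6}) (k+5) (k+1)] ; factor over Q: parameters, x = -\frac{3}{4}, and C = \frac{1}{2}.


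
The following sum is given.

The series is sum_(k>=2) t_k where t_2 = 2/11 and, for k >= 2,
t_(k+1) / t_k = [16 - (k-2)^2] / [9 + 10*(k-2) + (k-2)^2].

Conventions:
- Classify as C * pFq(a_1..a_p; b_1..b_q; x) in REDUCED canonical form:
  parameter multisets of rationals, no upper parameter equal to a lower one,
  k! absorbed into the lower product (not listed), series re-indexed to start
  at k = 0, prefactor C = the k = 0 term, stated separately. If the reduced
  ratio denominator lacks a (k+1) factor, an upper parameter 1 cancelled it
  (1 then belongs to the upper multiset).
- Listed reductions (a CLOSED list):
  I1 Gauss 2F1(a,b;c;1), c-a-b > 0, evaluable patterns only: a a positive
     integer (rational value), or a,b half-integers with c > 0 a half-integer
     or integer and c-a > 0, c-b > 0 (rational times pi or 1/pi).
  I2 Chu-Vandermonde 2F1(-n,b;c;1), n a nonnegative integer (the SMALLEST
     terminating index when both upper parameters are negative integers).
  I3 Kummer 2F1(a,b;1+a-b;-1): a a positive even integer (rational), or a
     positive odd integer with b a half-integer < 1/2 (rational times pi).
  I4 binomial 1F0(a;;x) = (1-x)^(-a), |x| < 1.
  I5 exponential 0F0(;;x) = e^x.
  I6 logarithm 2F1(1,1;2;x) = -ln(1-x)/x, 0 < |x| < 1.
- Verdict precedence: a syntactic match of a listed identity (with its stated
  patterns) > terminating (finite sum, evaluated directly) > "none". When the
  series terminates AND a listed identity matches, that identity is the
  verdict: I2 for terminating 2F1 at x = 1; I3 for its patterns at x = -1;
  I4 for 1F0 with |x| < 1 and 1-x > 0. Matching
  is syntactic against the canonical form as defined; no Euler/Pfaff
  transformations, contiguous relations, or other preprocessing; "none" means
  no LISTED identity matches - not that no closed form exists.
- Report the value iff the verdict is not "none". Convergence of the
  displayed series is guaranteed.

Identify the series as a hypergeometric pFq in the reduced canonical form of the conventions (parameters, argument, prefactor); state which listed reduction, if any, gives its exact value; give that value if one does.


The tell: t_0 being 2/11, roots of the ratio polynomials (C = 2/11) are the negated parameters.
Consecutive-term ratio: r(k) = (-1) * (k-4) (k+4) / [(k+9) (k+1)] ; factor over Q: parameters, x = (-1), and C = 2/11.

At argument -1: a 2F1 with upper {-4, 4}, lower {9}, scaled by C = 2/11. Verdict: Kummer (I3) applies (x = -1; c = 9 equals 1+a-b for upper {-4, 4}: listed pattern). Value: 28/33.


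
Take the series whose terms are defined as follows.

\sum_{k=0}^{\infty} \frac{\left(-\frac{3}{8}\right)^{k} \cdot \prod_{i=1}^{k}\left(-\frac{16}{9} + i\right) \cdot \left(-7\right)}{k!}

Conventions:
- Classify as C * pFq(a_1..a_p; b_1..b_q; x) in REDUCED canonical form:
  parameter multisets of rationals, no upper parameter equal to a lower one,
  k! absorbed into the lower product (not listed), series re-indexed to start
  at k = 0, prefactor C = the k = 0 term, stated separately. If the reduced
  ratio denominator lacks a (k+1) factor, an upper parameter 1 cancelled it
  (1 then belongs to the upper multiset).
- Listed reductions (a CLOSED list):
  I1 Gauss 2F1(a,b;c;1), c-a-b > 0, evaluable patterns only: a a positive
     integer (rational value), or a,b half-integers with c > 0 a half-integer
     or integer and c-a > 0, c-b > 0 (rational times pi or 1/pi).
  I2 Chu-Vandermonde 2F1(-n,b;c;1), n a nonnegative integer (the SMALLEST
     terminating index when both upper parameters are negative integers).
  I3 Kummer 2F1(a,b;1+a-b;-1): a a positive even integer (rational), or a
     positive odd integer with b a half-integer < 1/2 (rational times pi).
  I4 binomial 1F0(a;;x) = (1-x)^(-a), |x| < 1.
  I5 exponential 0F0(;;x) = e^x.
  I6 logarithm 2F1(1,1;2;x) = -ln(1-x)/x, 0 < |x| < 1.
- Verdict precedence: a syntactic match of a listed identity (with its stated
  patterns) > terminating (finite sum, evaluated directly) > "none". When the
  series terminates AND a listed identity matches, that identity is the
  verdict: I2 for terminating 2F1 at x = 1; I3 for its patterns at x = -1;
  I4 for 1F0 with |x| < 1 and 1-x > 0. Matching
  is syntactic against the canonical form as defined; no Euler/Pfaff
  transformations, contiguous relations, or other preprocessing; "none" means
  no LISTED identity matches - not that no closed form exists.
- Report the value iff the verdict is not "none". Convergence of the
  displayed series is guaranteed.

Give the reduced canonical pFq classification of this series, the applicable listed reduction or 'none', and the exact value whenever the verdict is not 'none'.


x = -\frac{3}{8} here; the reduced form reads 1F0, upper {-\frac{7}{9}}, lower {-}, C = -7. Verdict at x = -\frac{3}{8}: binomial (I4) matches (the 1F0 binomial series: exponent 7/9, x = -\frac{3}{8}). Hence: \left(-7\right) \cdot \left(\frac{11}{8}\right)^{\frac{7}{9}}.

Key observation: from the first term -7: the running product (C = -7) telescopes to a rising factorial.
Adjacent-term ratio: r(k) = -\frac{3}{8} * (k-\frac{7}{9}) / [(k+1)] - poly over poly, x = -\frac{3}{8} from leading terms; C = -7 at k = 0.


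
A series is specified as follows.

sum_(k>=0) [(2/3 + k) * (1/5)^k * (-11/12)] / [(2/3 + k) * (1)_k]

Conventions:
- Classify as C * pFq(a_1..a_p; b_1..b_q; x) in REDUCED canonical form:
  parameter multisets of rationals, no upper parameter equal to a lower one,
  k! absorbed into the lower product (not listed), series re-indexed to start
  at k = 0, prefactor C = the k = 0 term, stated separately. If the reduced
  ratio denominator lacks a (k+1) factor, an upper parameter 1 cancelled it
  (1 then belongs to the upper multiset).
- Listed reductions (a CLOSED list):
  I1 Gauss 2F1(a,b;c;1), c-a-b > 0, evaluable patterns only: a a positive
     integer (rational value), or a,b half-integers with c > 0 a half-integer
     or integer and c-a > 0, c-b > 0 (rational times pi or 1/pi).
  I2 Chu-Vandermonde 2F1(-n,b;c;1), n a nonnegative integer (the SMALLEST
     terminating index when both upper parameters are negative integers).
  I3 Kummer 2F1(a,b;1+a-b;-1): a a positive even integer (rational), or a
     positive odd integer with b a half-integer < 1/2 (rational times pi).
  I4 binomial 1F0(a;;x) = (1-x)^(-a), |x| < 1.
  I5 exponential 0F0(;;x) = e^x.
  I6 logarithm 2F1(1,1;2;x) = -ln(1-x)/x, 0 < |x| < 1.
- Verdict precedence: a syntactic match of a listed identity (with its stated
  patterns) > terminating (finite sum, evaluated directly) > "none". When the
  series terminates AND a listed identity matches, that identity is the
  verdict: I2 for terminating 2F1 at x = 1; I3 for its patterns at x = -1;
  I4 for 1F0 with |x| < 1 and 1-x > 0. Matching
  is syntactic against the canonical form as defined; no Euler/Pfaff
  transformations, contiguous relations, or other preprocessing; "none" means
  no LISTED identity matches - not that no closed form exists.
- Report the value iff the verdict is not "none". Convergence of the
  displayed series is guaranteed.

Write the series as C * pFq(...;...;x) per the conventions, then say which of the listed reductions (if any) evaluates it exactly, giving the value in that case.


The tell: from the first term -11/12: the factor k + 2/3 cancels (top and bottom), leaving C = -11/12.
Consecutive-term ratio: r(k) = (1/5) * 1 / [(k+1)] ; factor over Q: parameters, x = (1/5), and C = -11/12.

Canonical form: C = -11/12 times 0F0 with upper {-}, lower {-}, x = 1/5. Verdict: the I5 exponential reduction applies (the 0F0 exponential series at x = 1/5). Value: (-11/12) * e^(1/5).


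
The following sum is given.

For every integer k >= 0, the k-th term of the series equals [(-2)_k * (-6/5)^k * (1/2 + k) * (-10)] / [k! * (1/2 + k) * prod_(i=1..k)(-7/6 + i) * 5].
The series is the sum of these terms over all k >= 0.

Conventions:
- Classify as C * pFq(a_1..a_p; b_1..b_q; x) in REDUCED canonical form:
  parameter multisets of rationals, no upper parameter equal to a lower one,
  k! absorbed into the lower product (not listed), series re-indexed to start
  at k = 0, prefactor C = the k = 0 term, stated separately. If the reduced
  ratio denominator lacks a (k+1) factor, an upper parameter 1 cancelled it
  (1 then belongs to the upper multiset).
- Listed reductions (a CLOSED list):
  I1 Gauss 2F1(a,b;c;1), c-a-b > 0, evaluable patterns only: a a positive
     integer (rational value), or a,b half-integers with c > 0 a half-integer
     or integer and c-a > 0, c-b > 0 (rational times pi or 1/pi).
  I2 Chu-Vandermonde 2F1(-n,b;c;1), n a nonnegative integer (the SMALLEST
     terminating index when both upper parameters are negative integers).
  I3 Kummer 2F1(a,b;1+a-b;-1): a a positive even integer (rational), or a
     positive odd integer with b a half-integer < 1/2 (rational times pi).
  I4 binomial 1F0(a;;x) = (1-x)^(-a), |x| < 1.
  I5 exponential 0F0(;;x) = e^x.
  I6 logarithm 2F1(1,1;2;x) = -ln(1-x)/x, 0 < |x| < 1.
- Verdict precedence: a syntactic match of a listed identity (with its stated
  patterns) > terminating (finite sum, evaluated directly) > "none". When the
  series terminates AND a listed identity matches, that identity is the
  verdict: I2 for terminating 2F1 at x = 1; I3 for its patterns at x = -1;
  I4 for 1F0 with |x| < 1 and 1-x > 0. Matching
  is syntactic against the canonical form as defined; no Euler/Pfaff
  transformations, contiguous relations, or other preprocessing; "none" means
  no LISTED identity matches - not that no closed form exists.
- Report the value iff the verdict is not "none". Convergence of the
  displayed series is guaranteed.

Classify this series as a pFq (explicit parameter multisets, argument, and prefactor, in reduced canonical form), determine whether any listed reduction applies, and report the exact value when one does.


x = -6/5 here; the reduced form reads 1F1, upper {-2}, lower {-1/6}, C = -2. Verdict: terminating - upper -2 stops the sum at k = 2; the 3 terms are added exactly. Sum: 5942/125.

First insight: t_0 being -2, the constant factors (prefactor -2) combine into one prefactor.
Step ratio: r(k) = (-6/5) * (k-2) / [(k-1/6) (k+1)] ; factor over Q: parameters, x = (-6/5), and C = -2.


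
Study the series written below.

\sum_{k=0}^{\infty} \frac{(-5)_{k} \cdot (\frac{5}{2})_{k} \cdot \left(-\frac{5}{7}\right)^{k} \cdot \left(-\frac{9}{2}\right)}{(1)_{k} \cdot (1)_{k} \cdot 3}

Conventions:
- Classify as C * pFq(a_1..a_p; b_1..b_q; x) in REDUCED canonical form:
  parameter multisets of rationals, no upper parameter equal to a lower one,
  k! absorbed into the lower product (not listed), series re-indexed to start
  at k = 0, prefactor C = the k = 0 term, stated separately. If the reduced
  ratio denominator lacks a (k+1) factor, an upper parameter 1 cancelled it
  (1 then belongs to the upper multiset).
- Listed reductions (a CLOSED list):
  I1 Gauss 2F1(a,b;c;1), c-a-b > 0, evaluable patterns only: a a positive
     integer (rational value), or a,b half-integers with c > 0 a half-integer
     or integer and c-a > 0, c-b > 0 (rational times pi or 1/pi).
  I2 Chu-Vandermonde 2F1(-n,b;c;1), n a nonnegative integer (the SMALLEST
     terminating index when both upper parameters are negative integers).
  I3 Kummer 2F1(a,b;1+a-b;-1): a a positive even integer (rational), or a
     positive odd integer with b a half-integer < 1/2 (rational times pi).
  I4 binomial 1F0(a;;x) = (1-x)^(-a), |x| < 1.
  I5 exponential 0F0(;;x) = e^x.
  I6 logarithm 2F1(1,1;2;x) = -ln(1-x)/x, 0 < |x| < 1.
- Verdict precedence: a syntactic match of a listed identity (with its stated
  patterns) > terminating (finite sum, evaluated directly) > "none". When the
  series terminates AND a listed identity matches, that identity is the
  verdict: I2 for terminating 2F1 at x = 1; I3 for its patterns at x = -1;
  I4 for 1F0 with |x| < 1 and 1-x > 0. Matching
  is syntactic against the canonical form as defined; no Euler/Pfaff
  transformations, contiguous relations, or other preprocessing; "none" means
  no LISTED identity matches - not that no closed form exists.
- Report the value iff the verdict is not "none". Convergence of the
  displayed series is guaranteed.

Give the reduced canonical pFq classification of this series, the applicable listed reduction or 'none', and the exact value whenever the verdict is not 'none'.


Canonical form: C = -\frac{3}{2} times 2F1 with upper {-5, \frac{5}{2}}, lower {1}, x = -\frac{5}{7}. Verdict: terminating - no listed pattern fits, but -5 in the upper list cuts the series at k = 5; direct evaluation. Its exact value is -\frac{129246093}{1229312}.

First insight: t_0 being -\frac{3}{2}, (1)_k (C = -3/2, x = -5/7) is k! itself.
Consecutive-term ratio: r(k) = -\frac{5}{7} * (k-5) (k+\frac{5}{2}) / [(k+1) (k+1)] - rational in k, leading ratio -\frac{5}{7}; with t_0 = -\frac{3}{2}, classification follows.


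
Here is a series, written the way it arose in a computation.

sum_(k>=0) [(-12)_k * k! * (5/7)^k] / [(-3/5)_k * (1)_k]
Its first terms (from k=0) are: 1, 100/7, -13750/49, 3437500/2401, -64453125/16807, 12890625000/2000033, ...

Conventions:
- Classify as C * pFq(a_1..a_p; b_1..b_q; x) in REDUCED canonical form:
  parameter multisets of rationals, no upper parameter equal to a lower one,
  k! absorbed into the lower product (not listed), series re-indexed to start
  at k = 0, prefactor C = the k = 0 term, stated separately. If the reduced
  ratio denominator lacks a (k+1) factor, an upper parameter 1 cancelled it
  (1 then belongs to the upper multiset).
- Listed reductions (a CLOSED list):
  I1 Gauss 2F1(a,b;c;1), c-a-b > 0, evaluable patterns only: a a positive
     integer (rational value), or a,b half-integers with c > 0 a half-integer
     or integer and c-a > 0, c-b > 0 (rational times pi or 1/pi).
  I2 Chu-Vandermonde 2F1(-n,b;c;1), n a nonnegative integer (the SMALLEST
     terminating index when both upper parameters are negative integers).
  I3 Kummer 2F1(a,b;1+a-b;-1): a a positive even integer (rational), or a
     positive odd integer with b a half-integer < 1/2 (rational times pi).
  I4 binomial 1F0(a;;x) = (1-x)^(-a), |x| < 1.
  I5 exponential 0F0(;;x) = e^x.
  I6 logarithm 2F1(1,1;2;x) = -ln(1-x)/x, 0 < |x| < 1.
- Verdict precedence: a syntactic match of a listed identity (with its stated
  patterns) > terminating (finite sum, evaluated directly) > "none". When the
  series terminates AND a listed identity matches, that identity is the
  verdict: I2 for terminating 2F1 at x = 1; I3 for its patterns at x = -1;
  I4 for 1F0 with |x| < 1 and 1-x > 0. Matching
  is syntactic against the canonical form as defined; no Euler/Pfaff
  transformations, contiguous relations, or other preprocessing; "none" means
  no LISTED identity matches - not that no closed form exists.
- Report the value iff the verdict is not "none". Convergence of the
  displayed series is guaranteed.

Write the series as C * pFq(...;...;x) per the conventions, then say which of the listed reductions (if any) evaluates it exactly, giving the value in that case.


At argument 5/7: a 2F1 with upper {-12, 1}, lower {-3/5}, scaled by C = 1. Verdict: terminating. (-12)_k vanishes past k = 12, leaving a 13-term sum, computed directly. Sum: -27374579623151426/111708862771823499.

The tell: x = (5/7) and (1)_k (C = 1) is k! itself.
Ratio: r(k) = (5/7) * (k-12) (k+1) / [(k-3/5) (k+1)] - rational in k. x = (5/7); t_0 = 1; negate the roots.


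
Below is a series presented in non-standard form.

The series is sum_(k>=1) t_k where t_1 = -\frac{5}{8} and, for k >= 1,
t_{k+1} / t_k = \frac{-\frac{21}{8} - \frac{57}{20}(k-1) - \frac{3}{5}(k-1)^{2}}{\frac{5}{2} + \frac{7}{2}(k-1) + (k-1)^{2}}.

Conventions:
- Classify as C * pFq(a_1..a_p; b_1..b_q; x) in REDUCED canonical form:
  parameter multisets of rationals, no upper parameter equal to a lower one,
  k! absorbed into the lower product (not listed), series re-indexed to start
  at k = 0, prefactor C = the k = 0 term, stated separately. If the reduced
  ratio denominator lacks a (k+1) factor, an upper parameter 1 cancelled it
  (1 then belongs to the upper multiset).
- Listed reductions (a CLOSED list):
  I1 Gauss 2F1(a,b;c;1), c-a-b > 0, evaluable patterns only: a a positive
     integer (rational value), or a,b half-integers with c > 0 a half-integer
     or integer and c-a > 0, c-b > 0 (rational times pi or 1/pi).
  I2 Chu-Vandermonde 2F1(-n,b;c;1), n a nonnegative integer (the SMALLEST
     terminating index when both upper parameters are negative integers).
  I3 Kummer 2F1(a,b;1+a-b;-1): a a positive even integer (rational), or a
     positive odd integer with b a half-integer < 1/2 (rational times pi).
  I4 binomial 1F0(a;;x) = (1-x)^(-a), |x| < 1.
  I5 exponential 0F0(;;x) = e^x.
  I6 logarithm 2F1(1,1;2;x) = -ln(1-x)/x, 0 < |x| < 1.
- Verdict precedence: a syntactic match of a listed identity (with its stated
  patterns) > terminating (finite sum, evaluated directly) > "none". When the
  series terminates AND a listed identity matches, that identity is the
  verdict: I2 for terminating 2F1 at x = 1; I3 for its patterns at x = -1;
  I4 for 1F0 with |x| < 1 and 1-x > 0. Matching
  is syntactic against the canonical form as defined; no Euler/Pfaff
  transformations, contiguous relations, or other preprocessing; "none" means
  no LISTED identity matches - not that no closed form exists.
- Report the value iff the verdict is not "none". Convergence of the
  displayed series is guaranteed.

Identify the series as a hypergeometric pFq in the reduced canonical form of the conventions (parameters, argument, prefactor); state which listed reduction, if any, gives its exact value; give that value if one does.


Classification (C = -\frac{5}{8}): 2F1 with upper {\frac{5}{4}, \frac{7}{2}}, lower {\frac{5}{2}}, argument x = -\frac{3}{5}. Verdict: none. No listed pattern accepts 2F1(\frac{5}{4}, \frac{7}{2}; \frac{5}{2}; -\frac{3}{5}).

First insight: x = -\frac{3}{5} and factor the ratio over Q (prefactor -5/8): negated roots = parameters.
Ratio: r(k) = -\frac{3}{5} * (k+\frac{5}{4}) (k+\frac{7}{2}) / [(k+\frac{5}{2}) (k+1)] - rational in k, leading ratio -\frac{3}{5}; with t_0 = -\frac{5}{8}, classification follows.
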